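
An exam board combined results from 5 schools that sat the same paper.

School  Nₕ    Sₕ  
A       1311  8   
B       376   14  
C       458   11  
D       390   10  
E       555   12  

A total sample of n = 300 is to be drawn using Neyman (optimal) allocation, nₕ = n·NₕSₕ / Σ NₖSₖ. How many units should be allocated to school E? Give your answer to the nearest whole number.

Σ NₕSₕ = 1311·8 + 376·14 + 458·11 + 390·10 + 555·12 = 31350.
Share for E: 6660/31350 = 0.21244.
n_E = 300 × 0.21244 = 63.732... → 64.

64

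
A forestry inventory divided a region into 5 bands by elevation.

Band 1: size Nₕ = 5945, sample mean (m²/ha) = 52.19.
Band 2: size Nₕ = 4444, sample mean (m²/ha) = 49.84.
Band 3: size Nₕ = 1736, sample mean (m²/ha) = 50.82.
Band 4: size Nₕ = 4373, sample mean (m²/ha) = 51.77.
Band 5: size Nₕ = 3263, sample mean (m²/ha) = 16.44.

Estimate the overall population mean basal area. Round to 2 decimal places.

N = 19761; weights Wₕ = Nₕ/N = (0.3008, 0.2249, 0.0878, 0.2213, 0.1651).
x̄_st = Σ Wₕ·x̄ₕ = 0.3008·52.19 + 0.2249·49.84 + 0.0878·50.82 + 0.2213·51.77 + 0.1651·16.44 ≈ 45.5451...
→ 45.55.

45.55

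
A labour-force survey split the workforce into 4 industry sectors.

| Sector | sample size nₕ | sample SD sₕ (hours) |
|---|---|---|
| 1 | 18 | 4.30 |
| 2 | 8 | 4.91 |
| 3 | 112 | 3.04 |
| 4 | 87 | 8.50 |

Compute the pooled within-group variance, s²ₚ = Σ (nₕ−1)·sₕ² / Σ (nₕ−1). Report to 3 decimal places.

34.943

Degrees of freedom: 17 + 7 + 111 + 86 = 221.
Σ(nₕ−1)sₕ² = 17·18.49 + 7·24.1081 + 111·9.2416 + 86·72.25 = 7722.4043.
s²ₚ = 7722.4043 / 221 = 34.94301... → 34.943.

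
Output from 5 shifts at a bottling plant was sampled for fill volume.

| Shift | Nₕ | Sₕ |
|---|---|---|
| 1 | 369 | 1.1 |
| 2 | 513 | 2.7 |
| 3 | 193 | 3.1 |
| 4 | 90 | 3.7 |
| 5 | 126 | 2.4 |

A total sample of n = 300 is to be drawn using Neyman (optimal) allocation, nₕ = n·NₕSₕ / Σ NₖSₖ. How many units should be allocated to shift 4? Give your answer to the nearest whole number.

33

1: NₕSₕ = 369·1.1 = 405.9
2: NₕSₕ = 513·2.7 = 1385.1
3: NₕSₕ = 193·3.1 = 598.3
4: NₕSₕ = 90·3.7 = 333
5: NₕSₕ = 126·2.4 = 302.4
Σ NₕSₕ = 3024.7.
n_4 = 300·333/3024.7 = 33.028... → 33.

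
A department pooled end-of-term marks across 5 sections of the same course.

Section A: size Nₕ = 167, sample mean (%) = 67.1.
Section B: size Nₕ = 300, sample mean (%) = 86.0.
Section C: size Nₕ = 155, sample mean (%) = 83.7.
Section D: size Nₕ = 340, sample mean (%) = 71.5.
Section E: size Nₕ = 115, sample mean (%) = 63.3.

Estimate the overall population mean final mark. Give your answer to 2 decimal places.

75.74

N = 1077; weights Wₕ = Nₕ/N = (0.1551, 0.2786, 0.1439, 0.3157, 0.1068).
x̄_st = Σ Wₕ·x̄ₕ = 0.1551·67.1 + 0.2786·86.0 + 0.1439·83.7 + 0.3157·71.5 + 0.1068·63.3 ≈ 75.7370...
→ 75.74.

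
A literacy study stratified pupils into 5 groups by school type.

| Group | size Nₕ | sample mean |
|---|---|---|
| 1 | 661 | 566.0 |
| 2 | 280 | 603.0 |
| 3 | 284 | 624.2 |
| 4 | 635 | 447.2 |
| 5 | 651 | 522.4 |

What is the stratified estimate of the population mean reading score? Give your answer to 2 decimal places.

535.36

x̄_st = (Σ Nₕx̄ₕ) / (Σ Nₕ) = (661·566.0 + 280·603.0 + 284·624.2 + 635·447.2 + 651·522.4) / 2511
= 1344293.2 / 2511 = 535.3617... → 535.36.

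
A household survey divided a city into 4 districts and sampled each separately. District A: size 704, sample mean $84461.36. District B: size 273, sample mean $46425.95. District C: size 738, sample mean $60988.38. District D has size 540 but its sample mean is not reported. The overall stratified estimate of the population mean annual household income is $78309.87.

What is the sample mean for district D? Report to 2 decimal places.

N = 704 + 273 + 738 + 540 = 2255.
Overall total = μ·N = 78309.87·2255 = 176588756.85.
Subtract the known strata: 704·84461.36 + 273·46425.95 + 738·60988.38 = 117144506.23.
Remaining total for district D: 176588756.85 − 117144506.23 = 59444250.62.
Divide by its size: 59444250.62 / 540 = 110081.9456... → 110081.95.

110081.95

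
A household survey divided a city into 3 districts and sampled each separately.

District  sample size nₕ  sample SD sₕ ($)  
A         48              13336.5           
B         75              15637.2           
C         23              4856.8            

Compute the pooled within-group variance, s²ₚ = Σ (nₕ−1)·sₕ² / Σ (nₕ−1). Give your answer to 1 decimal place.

Degrees of freedom: 47 + 74 + 22 = 143.
Σ(nₕ−1)sₕ² = 47·177862232.25 + 74·244522023.84 + 22·23588506.24 = 26973101817.19.
s²ₚ = 26973101817.19 / 143 = 188623089.631... → 188623089.6.

188623089.6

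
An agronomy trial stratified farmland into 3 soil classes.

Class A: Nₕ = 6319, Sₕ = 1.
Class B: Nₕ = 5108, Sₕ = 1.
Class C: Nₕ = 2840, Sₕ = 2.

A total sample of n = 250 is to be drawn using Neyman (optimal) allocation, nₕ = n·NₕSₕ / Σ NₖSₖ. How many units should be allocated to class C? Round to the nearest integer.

83

A: NₕSₕ = 6319·1 = 6319
B: NₕSₕ = 5108·1 = 5108
C: NₕSₕ = 2840·2 = 5680
Σ NₕSₕ = 17107.
n_C = 250·5680/17107 = 83.007... → 83.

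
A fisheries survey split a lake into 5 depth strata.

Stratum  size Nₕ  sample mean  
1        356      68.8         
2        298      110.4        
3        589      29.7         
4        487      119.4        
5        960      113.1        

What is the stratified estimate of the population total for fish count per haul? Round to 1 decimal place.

241609.1

Population total = Σ Nₕ·x̄ₕ (each stratum's size times its mean).
356·68.8 + 298·110.4 + 589·29.7 + 487·119.4 + 960·113.1 = 24492.8 + 32899.2 + 17493.3 + 58147.8 + 108576 = 241609.1.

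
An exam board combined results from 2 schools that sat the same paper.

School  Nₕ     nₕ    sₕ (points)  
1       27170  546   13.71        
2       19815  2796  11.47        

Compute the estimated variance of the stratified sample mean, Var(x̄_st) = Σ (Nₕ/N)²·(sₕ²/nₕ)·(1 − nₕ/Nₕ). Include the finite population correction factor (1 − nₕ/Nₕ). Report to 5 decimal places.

N = 46985. Term for each stratum: Wₕ²sₕ²/nₕ·(1−nₕ/Nₕ).
Var(x̄_st) = 0.11280458 + 0.00718786 = 0.11999244 → 0.11999.

0.11999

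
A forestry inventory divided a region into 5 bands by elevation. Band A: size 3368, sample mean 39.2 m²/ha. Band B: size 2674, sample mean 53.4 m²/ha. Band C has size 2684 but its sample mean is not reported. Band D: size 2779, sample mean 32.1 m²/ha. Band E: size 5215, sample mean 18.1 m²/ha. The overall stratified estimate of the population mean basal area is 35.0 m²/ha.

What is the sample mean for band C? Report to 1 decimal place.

47.2

Σ Nₕx̄ₕ = N·μ, so 2684·x̄_C = 16720·35.0 − (3368·39.2 + 2674·53.4 + 2779·32.1 + 5215·18.1).
= 585200 − 458414.6 = 126785.4.
x̄_C = 126785.4 / 2684 = 47.237... → 47.2.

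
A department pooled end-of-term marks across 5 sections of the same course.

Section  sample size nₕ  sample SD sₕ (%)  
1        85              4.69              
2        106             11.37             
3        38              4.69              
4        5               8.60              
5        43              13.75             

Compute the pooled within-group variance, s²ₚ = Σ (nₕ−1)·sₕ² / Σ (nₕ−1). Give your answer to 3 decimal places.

Degrees of freedom: 84 + 105 + 37 + 4 + 42 = 272.
Σ(nₕ−1)sₕ² = 84·21.9961 + 105·129.2769 + 37·21.9961 + 4·73.96 + 42·189.0625 = 24472.0676.
s²ₚ = 24472.0676 / 272 = 89.97084... → 89.971.

89.971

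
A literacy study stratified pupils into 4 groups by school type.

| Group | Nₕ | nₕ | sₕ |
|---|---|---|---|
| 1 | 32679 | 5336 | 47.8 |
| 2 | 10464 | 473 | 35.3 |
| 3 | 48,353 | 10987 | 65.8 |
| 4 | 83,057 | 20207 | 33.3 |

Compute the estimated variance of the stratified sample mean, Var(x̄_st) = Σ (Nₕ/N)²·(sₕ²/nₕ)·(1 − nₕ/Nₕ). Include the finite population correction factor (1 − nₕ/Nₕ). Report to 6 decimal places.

0.054366

N = 174553; Wₕ = Nₕ/N.
group 1: (32679/174553)²·47.8²/5336·(1 − 5336/32679) = 0.012557415
group 2: (10464/174553)²·35.3²/473·(1 − 473/10464) = 0.009039415
group 3: (48353/174553)²·65.8²/10987·(1 − 10987/48353) = 0.023367813
group 4: (83057/174553)²·33.3²/20207·(1 − 20207/83057) = 0.009401854
Sum = 0.054366497 → 0.054366.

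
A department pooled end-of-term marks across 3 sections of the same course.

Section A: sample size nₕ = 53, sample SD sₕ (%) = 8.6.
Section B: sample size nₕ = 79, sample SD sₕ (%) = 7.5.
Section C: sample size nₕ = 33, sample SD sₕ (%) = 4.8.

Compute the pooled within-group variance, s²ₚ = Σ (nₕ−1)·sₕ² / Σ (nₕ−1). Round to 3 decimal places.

Degrees of freedom: 52 + 78 + 32 = 162.
Σ(nₕ−1)sₕ² = 52·73.96 + 78·56.25 + 32·23.04 = 8970.7.
s²ₚ = 8970.7 / 162 = 55.37469... → 55.375.

55.375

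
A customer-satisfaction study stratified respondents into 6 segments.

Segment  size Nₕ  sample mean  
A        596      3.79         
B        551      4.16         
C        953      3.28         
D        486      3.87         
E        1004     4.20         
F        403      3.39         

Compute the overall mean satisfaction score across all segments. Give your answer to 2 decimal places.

3.79

N = 3993; weights Wₕ = Nₕ/N = (0.1493, 0.1380, 0.2387, 0.1217, 0.2514, 0.1009).
x̄_st = Σ Wₕ·x̄ₕ = 0.1493·3.79 + 0.1380·4.16 + 0.2387·3.28 + 0.1217·3.87 + 0.2514·4.20 + 0.1009·3.39 ≈ 3.7918...
→ 3.79.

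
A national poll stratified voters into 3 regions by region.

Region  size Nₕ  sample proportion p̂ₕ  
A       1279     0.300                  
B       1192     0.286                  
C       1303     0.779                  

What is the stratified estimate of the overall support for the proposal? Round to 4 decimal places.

0.4610

N = 1279 + 1192 + 1303 = 3774.
Overall proportion = Σ (Nₕ/N)·p̂ₕ.
Σ Nₕp̂ₕ = 383.7 + 340.912 + 1015.037 = 1739.649.
1739.649 / 3774 = 0.460956... → 0.4610.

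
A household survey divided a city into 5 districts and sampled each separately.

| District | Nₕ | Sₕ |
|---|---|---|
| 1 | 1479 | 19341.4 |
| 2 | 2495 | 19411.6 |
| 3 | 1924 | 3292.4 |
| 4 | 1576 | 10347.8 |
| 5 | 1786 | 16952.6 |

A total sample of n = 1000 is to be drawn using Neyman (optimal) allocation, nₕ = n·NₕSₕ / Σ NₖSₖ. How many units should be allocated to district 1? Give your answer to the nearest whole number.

220

1: NₕSₕ = 1479·19341.4 = 28605930.6
2: NₕSₕ = 2495·19411.6 = 48431942
3: NₕSₕ = 1924·3292.4 = 6334577.6
4: NₕSₕ = 1576·10347.8 = 16308132.8
5: NₕSₕ = 1786·16952.6 = 30277343.6
Σ NₕSₕ = 129957926.6.
n_1 = 1000·28605930.6/129957926.6 = 220.117... → 220.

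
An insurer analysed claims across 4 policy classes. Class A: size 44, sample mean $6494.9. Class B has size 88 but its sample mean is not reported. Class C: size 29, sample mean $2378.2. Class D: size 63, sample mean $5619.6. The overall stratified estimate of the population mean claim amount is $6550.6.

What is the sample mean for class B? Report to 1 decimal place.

8620.0

N = 44 + 88 + 29 + 63 = 224.
Overall total = μ·N = 6550.6·224 = 1467334.4.
Subtract the known strata: 44·6494.9 + 29·2378.2 + 63·5619.6 = 708778.2.
Remaining total for class B: 1467334.4 − 708778.2 = 758556.2.
Divide by its size: 758556.2 / 88 = 8619.957... → 8620.0.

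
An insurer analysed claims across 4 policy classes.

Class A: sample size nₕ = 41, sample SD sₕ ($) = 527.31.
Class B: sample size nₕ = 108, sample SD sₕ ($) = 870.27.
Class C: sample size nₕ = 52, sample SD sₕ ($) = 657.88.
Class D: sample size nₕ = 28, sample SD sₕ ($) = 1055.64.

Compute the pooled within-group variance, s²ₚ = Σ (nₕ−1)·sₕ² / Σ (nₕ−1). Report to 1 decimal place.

641431.4

Degrees of freedom: 40 + 107 + 51 + 27 = 225.
Σ(nₕ−1)sₕ² = 40·278055.8361 + 107·757369.8729 + 51·432806.0944 + 27·1114375.8096 = 144322067.5179.
s²ₚ = 144322067.5179 / 225 = 641431.411... → 641431.4.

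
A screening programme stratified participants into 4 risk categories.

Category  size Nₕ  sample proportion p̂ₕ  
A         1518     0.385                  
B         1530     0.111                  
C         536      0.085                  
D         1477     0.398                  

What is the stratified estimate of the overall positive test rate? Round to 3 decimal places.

N = 1518 + 1530 + 536 + 1477 = 5061.
Overall proportion = Σ (Nₕ/N)·p̂ₕ.
Σ Nₕp̂ₕ = 584.43 + 169.83 + 45.56 + 587.846 = 1387.666.
1387.666 / 5061 = 0.27419... → 0.274.

0.274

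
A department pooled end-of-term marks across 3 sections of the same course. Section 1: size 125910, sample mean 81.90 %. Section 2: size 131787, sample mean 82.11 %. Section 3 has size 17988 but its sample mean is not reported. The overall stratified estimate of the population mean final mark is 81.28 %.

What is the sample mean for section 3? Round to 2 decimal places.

N = 125910 + 131787 + 17988 = 275685.
Overall total = μ·N = 81.28·275685 = 22407676.8.
Subtract the known strata: 125910·81.90 + 131787·82.11 = 21133059.57.
Remaining total for section 3: 22407676.8 − 21133059.57 = 1274617.23.
Divide by its size: 1274617.23 / 17988 = 70.8593... → 70.86.

70.86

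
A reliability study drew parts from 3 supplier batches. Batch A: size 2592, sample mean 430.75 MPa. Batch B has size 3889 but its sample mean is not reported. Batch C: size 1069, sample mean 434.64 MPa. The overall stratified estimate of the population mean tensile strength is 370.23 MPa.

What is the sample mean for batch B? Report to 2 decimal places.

312.19

N = 2592 + 3889 + 1069 = 7550.
Overall total = μ·N = 370.23·7550 = 2795236.5.
Subtract the known strata: 2592·430.75 + 1069·434.64 = 1581134.16.
Remaining total for batch B: 2795236.5 − 1581134.16 = 1214102.34.
Divide by its size: 1214102.34 / 3889 = 312.1888... → 312.19.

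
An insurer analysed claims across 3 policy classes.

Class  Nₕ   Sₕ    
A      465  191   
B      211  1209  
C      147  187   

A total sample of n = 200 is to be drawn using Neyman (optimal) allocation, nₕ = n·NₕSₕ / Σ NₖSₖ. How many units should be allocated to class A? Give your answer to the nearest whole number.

48

A: NₕSₕ = 465·191 = 88815
B: NₕSₕ = 211·1209 = 255099
C: NₕSₕ = 147·187 = 27489
Σ NₕSₕ = 371403.
n_A = 200·88815/371403 = 47.827... → 48.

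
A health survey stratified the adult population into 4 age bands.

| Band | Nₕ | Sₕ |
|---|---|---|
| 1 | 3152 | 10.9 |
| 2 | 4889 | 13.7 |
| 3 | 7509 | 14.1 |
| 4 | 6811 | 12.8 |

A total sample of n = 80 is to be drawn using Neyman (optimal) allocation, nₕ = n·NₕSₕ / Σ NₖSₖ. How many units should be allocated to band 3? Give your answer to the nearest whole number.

1: NₕSₕ = 3152·10.9 = 34356.8
2: NₕSₕ = 4889·13.7 = 66979.3
3: NₕSₕ = 7509·14.1 = 105876.9
4: NₕSₕ = 6811·12.8 = 87180.8
Σ NₕSₕ = 294393.8.
n_3 = 80·105876.9/294393.8 = 28.772... → 29.

29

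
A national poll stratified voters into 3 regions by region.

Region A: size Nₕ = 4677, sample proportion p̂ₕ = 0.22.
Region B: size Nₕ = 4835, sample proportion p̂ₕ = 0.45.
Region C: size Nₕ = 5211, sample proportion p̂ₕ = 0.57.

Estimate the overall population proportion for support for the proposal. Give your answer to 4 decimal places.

0.4194

Wₕ = Nₕ/N with N = 14723: 0.3177, 0.3284, 0.3539.
p̂_st = 0.3177·0.22 + 0.3284·0.45 + 0.3539·0.57 ≈ 0.419409... → 0.4194.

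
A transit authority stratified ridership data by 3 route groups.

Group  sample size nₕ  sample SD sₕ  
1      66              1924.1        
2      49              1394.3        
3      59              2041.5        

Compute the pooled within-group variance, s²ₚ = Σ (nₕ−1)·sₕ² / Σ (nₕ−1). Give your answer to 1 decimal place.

3366572.1

1: (66−1)·1924.1² = 65·3702160.81 = 240640452.65
2: (49−1)·1394.3² = 48·1944072.49 = 93315479.52
3: (59−1)·2041.5² = 58·4167722.25 = 241727890.5
Numerator = 575683822.67; denominator = Σ(nₕ−1) = 171.
s²ₚ = 575683822.67/171 = 3366572.062... → 3366572.1.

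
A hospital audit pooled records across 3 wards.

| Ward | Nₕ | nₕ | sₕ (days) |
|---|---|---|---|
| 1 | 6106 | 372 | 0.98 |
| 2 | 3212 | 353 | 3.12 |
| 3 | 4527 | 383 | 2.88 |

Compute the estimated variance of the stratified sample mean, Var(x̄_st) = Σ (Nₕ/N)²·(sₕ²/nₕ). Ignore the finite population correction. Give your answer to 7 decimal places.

0.0043018

N = 13845. Term for each stratum: Wₕ²sₕ²/nₕ.
Var(x̄_st) = 0.0005021540 + 0.0014842246 + 0.0023153746 = 0.0043017532 → 0.0043018.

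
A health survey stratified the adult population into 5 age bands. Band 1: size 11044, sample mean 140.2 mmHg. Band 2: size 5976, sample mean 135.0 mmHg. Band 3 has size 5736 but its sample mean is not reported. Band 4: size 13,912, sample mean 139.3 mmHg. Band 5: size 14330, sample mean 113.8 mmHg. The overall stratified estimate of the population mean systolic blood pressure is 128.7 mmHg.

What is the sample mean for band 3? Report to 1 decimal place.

111.5

Σ Nₕx̄ₕ = N·μ, so 5736·x̄_3 = 50998·128.7 − (11044·140.2 + 5976·135.0 + 13912·139.3 + 14330·113.8).
= 6563442.6 − 5923824.4 = 639618.2.
x̄_3 = 639618.2 / 5736 = 111.509... → 111.5.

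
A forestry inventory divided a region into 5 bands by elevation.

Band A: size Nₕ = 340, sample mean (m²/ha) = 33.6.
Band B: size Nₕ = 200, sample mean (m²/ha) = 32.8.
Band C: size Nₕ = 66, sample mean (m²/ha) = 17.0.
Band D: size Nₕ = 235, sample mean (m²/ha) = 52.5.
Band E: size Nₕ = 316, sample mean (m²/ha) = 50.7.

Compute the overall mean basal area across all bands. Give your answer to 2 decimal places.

41.02

x̄_st = (Σ Nₕx̄ₕ) / (Σ Nₕ) = (340·33.6 + 200·32.8 + 66·17.0 + 235·52.5 + 316·50.7) / 1157
= 47464.7 / 1157 = 41.0239... → 41.02.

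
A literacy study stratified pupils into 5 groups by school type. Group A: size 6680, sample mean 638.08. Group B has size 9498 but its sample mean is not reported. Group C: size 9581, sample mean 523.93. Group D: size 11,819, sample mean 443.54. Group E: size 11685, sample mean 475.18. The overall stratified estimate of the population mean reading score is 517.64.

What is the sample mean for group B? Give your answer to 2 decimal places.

N = 6680 + 9498 + 9581 + 11819 + 11685 = 49263.
Overall total = μ·N = 517.64·49263 = 25500499.32.
Subtract the known strata: 6680·638.08 + 9581·523.93 + 11819·443.54 + 11685·475.18 = 20076825.29.
Remaining total for group B: 25500499.32 − 20076825.29 = 5423674.03.
Divide by its size: 5423674.03 / 9498 = 571.0333... → 571.03.

571.03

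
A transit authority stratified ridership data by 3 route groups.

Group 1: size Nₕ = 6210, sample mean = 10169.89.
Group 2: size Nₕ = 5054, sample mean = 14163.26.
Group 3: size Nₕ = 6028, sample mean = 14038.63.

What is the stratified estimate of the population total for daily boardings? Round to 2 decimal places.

Estimate total by summing Nₕ·x̄ₕ over strata.
6210·10169.89 + 5054·14163.26 + 6028·14038.63 = 63155016.9 + 71581116.04 + 84624861.64 = 219360994.58.

219360994.58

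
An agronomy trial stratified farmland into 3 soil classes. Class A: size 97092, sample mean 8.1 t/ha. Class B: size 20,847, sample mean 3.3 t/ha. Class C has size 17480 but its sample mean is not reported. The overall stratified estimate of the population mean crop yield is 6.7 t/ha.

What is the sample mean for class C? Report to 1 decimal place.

Σ Nₕx̄ₕ = N·μ, so 17480·x̄_C = 135419·6.7 − (97092·8.1 + 20847·3.3).
= 907307.3 − 855240.3 = 52067.
x̄_C = 52067 / 17480 = 2.979... → 3.0.

3.0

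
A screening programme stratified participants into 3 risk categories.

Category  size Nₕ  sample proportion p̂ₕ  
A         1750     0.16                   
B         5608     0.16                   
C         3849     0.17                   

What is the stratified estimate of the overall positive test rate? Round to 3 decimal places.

0.163

Wₕ = Nₕ/N with N = 11207: 0.1562, 0.5004, 0.3434.
p̂_st = 0.1562·0.16 + 0.5004·0.16 + 0.3434·0.17 ≈ 0.16343... → 0.163.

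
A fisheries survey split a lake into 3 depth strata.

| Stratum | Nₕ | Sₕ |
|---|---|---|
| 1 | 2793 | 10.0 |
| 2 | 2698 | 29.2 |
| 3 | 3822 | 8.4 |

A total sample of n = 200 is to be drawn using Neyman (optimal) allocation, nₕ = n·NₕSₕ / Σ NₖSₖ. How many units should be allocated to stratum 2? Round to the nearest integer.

114

1: NₕSₕ = 2793·10.0 = 27930
2: NₕSₕ = 2698·29.2 = 78781.6
3: NₕSₕ = 3822·8.4 = 32104.8
Σ NₕSₕ = 138816.4.
n_2 = 200·78781.6/138816.4 = 113.505... → 114.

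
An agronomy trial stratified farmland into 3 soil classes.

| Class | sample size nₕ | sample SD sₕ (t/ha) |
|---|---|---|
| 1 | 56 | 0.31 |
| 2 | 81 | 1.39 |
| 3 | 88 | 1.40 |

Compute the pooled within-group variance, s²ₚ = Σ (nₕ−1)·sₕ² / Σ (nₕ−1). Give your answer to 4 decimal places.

1.4882

Degrees of freedom: 55 + 80 + 87 = 222.
Σ(nₕ−1)sₕ² = 55·0.0961 + 80·1.9321 + 87·1.96 = 330.3735.
s²ₚ = 330.3735 / 222 = 1.488169... → 1.4882.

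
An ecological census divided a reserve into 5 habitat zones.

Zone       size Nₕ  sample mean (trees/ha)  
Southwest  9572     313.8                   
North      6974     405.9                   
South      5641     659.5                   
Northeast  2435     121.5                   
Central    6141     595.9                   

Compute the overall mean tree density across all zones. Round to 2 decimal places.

x̄_st = (Σ Nₕx̄ₕ) / (Σ Nₕ) = (9572·313.8 + 6974·405.9 + 5641·659.5 + 2435·121.5 + 6141·595.9) / 30763
= 13509954.1 / 30763 = 439.1624... → 439.16.

439.16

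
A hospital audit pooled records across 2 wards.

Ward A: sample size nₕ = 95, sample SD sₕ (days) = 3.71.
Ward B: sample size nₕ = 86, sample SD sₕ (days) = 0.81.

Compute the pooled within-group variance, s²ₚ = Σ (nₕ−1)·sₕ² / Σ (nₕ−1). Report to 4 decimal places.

Degrees of freedom: 94 + 85 = 179.
Σ(nₕ−1)sₕ² = 94·13.7641 + 85·0.6561 = 1349.5939.
s²ₚ = 1349.5939 / 179 = 7.539631... → 7.5396.

7.5396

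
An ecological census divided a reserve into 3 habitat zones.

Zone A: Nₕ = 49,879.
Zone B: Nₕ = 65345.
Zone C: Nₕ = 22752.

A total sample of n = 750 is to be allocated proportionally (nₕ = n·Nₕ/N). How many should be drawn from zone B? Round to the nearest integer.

Share of zone B = 65345/137976 = 0.47360.
Allocate 750 × 0.47360 = 355.198... → 355.

355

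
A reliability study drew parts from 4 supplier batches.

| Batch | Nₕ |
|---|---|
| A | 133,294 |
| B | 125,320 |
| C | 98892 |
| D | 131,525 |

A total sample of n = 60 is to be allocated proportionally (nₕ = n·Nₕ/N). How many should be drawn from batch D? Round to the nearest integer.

Share of batch D = 131525/489031 = 0.26895.
Allocate 60 × 0.26895 = 16.137... → 16.

16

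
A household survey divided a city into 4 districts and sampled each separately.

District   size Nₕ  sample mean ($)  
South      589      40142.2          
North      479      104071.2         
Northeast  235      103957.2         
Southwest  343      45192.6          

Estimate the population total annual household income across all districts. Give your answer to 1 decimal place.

113424864.4

South: 589·40142.2 = 23643755.8
North: 479·104071.2 = 49850104.8
Northeast: 235·103957.2 = 24429942
Southwest: 343·45192.6 = 15501061.8
τ̂ = Σ Nₕx̄ₕ = 113424864.4.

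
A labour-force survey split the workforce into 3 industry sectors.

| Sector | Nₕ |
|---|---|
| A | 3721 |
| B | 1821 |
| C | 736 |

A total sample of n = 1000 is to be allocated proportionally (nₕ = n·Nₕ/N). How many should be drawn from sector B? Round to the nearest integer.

290

Share of sector B = 1821/6278 = 0.29006.
Allocate 1000 × 0.29006 = 290.061... → 290.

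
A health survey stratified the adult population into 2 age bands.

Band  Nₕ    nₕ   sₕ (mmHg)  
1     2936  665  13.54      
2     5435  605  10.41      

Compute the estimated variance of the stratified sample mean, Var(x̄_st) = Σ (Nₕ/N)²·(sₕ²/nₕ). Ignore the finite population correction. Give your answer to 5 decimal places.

0.10942

N = 8371. Term for each stratum: Wₕ²sₕ²/nₕ.
Var(x̄_st) = 0.03391354 + 0.07550757 = 0.10942111 → 0.10942.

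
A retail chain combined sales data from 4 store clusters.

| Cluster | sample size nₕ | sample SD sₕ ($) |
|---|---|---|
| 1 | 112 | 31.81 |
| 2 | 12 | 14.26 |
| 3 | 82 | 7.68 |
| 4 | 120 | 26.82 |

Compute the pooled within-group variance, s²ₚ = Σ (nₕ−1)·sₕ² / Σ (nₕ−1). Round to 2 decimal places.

636.43

Degrees of freedom: 111 + 11 + 81 + 119 = 322.
Σ(nₕ−1)sₕ² = 111·1011.8761 + 11·203.3476 + 81·58.9824 + 119·719.3124 = 204930.8207.
s²ₚ = 204930.8207 / 322 = 636.4311... → 636.43.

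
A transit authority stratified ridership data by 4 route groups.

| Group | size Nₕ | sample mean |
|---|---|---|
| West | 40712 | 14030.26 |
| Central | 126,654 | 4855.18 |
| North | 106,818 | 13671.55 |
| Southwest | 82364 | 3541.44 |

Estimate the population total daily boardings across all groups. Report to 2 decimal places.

Estimate total by summing Nₕ·x̄ₕ over strata.
40712·14030.26 + 126654·4855.18 + 106818·13671.55 + 82364·3541.44 = 571199945.12 + 614927967.72 + 1460367627.9 + 291687164.16 = 2938182704.90.

2938182704.90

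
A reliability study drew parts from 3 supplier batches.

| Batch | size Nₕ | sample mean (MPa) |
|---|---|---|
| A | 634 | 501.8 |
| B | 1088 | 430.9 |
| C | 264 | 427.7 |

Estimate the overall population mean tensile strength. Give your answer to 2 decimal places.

x̄_st = (Σ Nₕx̄ₕ) / (Σ Nₕ) = (634·501.8 + 1088·430.9 + 264·427.7) / 1986
= 899873.2 / 1986 = 453.1084... → 453.11.

453.11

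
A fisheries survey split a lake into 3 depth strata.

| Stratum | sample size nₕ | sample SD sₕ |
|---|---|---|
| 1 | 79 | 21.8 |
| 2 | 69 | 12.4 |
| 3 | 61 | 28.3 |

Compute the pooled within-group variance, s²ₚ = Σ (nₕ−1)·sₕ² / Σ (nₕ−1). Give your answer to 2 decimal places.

463.97

Degrees of freedom: 78 + 68 + 60 = 206.
Σ(nₕ−1)sₕ² = 78·475.24 + 68·153.76 + 60·800.89 = 95577.8.
s²ₚ = 95577.8 / 206 = 463.9699... → 463.97.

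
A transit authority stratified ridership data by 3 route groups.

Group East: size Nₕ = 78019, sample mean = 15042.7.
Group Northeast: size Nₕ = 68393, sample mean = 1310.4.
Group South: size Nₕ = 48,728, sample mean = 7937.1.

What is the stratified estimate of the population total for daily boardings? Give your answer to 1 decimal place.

Estimate total by summing Nₕ·x̄ₕ over strata.
78019·15042.7 + 68393·1310.4 + 48728·7937.1 = 1173616411.3 + 89622187.2 + 386759008.8 = 1649997607.3.

1649997607.3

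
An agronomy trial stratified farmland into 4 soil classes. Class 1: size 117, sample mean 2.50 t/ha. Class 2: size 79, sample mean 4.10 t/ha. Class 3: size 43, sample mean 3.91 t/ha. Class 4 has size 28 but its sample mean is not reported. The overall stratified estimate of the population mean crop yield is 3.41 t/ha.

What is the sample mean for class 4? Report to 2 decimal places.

4.50

N = 117 + 79 + 43 + 28 = 267.
Overall total = μ·N = 3.41·267 = 910.47.
Subtract the known strata: 117·2.50 + 79·4.10 + 43·3.91 = 784.53.
Remaining total for class 4: 910.47 − 784.53 = 125.94.
Divide by its size: 125.94 / 28 = 4.4979... → 4.50.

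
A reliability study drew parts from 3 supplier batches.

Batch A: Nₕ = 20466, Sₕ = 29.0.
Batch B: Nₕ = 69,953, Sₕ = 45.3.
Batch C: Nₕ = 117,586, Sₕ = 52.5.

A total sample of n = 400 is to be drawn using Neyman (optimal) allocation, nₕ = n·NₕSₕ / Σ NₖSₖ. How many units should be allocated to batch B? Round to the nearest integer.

Σ NₕSₕ = 20466·29.0 + 69953·45.3 + 117586·52.5 = 9935649.9.
Share for B: 3168870.9/9935649.9 = 0.31894.
n_B = 400 × 0.31894 = 127.576... → 128.

128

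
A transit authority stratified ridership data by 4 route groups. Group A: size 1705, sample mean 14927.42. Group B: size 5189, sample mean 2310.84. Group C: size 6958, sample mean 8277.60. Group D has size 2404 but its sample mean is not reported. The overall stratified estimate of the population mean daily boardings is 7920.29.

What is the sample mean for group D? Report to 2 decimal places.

14024.33

Σ Nₕx̄ₕ = N·μ, so 2404·x̄_D = 16256·7920.29 − (1705·14927.42 + 5189·2310.84 + 6958·8277.60).
= 128752234.24 − 95037740.66 = 33714493.58.
x̄_D = 33714493.58 / 2404 = 14024.3318... → 14024.33.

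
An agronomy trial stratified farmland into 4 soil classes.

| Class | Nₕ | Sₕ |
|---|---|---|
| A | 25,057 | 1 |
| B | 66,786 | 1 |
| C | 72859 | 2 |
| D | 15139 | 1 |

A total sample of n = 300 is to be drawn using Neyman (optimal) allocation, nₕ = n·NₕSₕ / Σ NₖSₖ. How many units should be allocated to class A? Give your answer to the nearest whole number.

Σ NₕSₕ = 25057·1 + 66786·1 + 72859·2 + 15139·1 = 252700.
Share for A: 25057/252700 = 0.09916.
n_A = 300 × 0.09916 = 29.747... → 30.

30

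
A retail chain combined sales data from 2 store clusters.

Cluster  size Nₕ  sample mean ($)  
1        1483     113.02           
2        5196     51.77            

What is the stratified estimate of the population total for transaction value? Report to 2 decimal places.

Estimate total by summing Nₕ·x̄ₕ over strata.
1483·113.02 + 5196·51.77 = 167608.66 + 268996.92 = 436605.58.

436605.58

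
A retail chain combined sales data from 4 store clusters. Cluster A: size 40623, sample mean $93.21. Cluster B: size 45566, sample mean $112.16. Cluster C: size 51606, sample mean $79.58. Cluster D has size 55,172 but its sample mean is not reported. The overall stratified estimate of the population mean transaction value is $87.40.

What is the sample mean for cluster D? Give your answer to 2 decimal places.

N = 40623 + 45566 + 51606 + 55172 = 192967.
Overall total = μ·N = 87.40·192967 = 16865315.8.
Subtract the known strata: 40623·93.21 + 45566·112.16 + 51606·79.58 = 13003957.87.
Remaining total for cluster D: 16865315.8 − 13003957.87 = 3861357.93.
Divide by its size: 3861357.93 / 55172 = 69.9876... → 69.99.

69.99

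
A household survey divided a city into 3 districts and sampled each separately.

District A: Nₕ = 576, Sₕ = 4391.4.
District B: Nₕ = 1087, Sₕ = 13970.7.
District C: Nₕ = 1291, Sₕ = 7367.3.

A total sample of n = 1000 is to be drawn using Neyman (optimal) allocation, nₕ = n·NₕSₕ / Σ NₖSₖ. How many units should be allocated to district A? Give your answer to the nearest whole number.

93

A: NₕSₕ = 576·4391.4 = 2529446.4
B: NₕSₕ = 1087·13970.7 = 15186150.9
C: NₕSₕ = 1291·7367.3 = 9511184.3
Σ NₕSₕ = 27226781.6.
n_A = 1000·2529446.4/27226781.6 = 92.903... → 93.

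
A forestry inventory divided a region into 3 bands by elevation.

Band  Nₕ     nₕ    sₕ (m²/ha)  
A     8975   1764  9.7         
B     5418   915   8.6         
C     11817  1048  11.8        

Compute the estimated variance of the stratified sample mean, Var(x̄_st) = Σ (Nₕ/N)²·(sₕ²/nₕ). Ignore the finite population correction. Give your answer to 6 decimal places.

0.036716

N = 26210. Term for each stratum: Wₕ²sₕ²/nₕ.
Var(x̄_st) = 0.006254315 + 0.003453980 + 0.027007424 = 0.036715719 → 0.036716.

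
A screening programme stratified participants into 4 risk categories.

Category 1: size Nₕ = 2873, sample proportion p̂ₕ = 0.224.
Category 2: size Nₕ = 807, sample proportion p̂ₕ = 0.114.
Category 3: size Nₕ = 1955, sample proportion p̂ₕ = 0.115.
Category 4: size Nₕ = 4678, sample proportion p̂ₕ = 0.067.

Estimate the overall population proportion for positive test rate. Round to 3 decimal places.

0.124

N = 2873 + 807 + 1955 + 4678 = 10313.
Overall proportion = Σ (Nₕ/N)·p̂ₕ.
Σ Nₕp̂ₕ = 643.552 + 91.998 + 224.825 + 313.426 = 1273.801.
1273.801 / 10313 = 0.12351... → 0.124.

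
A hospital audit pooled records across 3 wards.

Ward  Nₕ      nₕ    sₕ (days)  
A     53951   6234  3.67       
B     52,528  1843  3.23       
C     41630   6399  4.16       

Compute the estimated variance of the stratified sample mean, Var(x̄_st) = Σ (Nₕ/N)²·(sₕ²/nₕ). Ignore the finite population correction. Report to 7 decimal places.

0.0012124

N = 148109; Wₕ = Nₕ/N.
ward A: (53951/148109)²·3.67²/6234 = 0.0002866827
ward B: (52528/148109)²·3.23²/1843 = 0.0007120304
ward C: (41630/148109)²·4.16²/6399 = 0.0002136606
Sum = 0.0012123737 → 0.0012124.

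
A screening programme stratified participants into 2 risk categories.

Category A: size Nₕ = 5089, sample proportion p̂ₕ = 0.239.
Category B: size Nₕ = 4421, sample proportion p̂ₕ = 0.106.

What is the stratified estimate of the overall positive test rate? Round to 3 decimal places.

0.177

Wₕ = Nₕ/N with N = 9510: 0.5351, 0.4649.
p̂_st = 0.5351·0.239 + 0.4649·0.106 ≈ 0.17717... → 0.177.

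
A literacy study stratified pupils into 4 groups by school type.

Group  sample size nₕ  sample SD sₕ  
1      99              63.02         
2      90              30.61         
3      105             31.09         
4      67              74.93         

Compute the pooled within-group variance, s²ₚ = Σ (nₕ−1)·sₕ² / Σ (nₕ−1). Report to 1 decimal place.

Degrees of freedom: 98 + 89 + 104 + 66 = 357.
Σ(nₕ−1)sₕ² = 98·3971.5204 + 89·936.9721 + 104·966.5881 + 66·5614.5049 = 943682.0019.
s²ₚ = 943682.0019 / 357 = 2643.367... → 2643.4.

2643.4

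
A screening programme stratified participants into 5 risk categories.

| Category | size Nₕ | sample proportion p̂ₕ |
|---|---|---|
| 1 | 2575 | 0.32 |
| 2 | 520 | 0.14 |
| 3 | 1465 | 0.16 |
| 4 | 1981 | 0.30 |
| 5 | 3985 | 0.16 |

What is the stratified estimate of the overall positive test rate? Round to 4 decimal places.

0.2245

N = 2575 + 520 + 1465 + 1981 + 3985 = 10526.
Overall proportion = Σ (Nₕ/N)·p̂ₕ.
Σ Nₕp̂ₕ = 824 + 72.8 + 234.4 + 594.3 + 637.6 = 2363.1.
2363.1 / 10526 = 0.224501... → 0.2245.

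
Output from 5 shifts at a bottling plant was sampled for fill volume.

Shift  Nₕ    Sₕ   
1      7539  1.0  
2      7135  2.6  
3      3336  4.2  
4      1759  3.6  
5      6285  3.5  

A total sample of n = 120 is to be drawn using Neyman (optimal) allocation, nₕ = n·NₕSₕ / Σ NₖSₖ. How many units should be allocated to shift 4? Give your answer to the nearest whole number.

1: NₕSₕ = 7539·1.0 = 7539
2: NₕSₕ = 7135·2.6 = 18551
3: NₕSₕ = 3336·4.2 = 14011.2
4: NₕSₕ = 1759·3.6 = 6332.4
5: NₕSₕ = 6285·3.5 = 21997.5
Σ NₕSₕ = 68431.1.
n_4 = 120·6332.4/68431.1 = 11.104... → 11.

11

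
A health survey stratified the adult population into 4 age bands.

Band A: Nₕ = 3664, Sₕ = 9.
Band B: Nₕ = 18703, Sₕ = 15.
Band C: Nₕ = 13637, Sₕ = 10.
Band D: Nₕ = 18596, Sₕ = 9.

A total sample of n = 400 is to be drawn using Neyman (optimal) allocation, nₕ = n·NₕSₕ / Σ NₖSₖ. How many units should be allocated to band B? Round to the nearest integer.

A: NₕSₕ = 3664·9 = 32976
B: NₕSₕ = 18703·15 = 280545
C: NₕSₕ = 13637·10 = 136370
D: NₕSₕ = 18596·9 = 167364
Σ NₕSₕ = 617255.
n_B = 400·280545/617255 = 181.802... → 182.

182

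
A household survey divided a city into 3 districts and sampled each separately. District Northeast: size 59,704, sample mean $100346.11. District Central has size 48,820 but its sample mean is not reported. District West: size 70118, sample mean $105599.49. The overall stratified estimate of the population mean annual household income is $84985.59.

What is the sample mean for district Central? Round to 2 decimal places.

36593.74

N = 59704 + 48820 + 70118 = 178642.
Overall total = μ·N = 84985.59·178642 = 15181995768.78.
Subtract the known strata: 59704·100346.11 + 70118·105599.49 = 13395489191.26.
Remaining total for district Central: 15181995768.78 − 13395489191.26 = 1786506577.52.
Divide by its size: 1786506577.52 / 48820 = 36593.7439... → 36593.74.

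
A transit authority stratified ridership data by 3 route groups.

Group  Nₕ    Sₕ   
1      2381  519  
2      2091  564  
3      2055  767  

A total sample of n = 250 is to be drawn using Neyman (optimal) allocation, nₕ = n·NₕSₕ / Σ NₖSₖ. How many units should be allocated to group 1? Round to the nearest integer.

1: NₕSₕ = 2381·519 = 1235739
2: NₕSₕ = 2091·564 = 1179324
3: NₕSₕ = 2055·767 = 1576185
Σ NₕSₕ = 3991248.
n_1 = 250·1235739/3991248 = 77.403... → 77.

77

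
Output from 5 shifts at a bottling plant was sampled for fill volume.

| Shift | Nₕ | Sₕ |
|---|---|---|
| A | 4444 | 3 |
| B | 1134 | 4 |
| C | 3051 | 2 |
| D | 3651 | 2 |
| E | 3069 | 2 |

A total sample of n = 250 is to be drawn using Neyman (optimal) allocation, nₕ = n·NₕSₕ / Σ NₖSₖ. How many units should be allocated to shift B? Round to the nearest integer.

30

A: NₕSₕ = 4444·3 = 13332
B: NₕSₕ = 1134·4 = 4536
C: NₕSₕ = 3051·2 = 6102
D: NₕSₕ = 3651·2 = 7302
E: NₕSₕ = 3069·2 = 6138
Σ NₕSₕ = 37410.
n_B = 250·4536/37410 = 30.313... → 30.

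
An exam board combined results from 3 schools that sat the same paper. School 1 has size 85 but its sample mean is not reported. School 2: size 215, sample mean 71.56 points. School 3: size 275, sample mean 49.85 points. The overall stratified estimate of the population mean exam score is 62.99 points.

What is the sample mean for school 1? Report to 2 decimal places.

83.82

Σ Nₕx̄ₕ = N·μ, so 85·x̄_1 = 575·62.99 − (215·71.56 + 275·49.85).
= 36219.25 − 29094.15 = 7125.1.
x̄_1 = 7125.1 / 85 = 83.8247... → 83.82.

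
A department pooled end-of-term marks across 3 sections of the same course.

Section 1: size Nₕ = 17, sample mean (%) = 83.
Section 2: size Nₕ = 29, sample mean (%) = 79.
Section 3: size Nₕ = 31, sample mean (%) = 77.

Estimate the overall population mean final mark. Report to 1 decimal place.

79.1

x̄_st = (Σ Nₕx̄ₕ) / (Σ Nₕ) = (17·83 + 29·79 + 31·77) / 77
= 6089 / 77 = 79.078... → 79.1.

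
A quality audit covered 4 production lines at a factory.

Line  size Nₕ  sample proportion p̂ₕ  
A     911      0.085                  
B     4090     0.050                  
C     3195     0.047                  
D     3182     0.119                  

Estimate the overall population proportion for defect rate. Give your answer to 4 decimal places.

Wₕ = Nₕ/N with N = 11378: 0.0801, 0.3595, 0.2808, 0.2797.
p̂_st = 0.0801·0.085 + 0.3595·0.050 + 0.2808·0.047 + 0.2797·0.119 ≈ 0.071257... → 0.0713.

0.0713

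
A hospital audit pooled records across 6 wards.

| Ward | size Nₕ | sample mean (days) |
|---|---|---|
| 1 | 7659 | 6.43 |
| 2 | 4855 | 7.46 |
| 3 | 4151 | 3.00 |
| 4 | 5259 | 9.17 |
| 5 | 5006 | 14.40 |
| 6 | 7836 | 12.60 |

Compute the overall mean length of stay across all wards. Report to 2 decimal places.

9.12

x̄_st = (Σ Nₕx̄ₕ) / (Σ Nₕ) = (7659·6.43 + 4855·7.46 + 4151·3.00 + 5259·9.17 + 5006·14.40 + 7836·12.60) / 34766
= 316963.7 / 34766 = 9.1171... → 9.12.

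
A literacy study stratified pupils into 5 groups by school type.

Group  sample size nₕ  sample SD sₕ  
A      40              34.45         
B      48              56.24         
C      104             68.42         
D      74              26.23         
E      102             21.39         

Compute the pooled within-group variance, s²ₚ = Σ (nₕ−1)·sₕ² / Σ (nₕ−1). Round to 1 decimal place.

2131.0

Degrees of freedom: 39 + 47 + 103 + 73 + 101 = 363.
Σ(nₕ−1)sₕ² = 39·1186.8025 + 47·3162.9376 + 103·4681.2964 + 73·688.0129 + 101·457.5321 = 773552.5777.
s²ₚ = 773552.5777 / 363 = 2130.999... → 2131.0.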